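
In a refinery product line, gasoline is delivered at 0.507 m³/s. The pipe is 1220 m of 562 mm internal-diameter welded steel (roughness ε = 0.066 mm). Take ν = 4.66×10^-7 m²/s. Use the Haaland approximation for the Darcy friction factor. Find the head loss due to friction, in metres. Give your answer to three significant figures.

h_f ≈ 5.97 m

V = 4Q/(πD²) = 4·0.507/(π·0.562²) = 2.044 m/s
Re = VD/ν = 2.044·0.562/4.66×10^-7 = 2.46×10^6 → turbulent
ε/D = 0.066/562 = 1.17×10^-4
Haaland: f = 0.01292
h_f = f(L/D)V²/(2g) = 0.01292·(1220/0.562)·2.044²/(2·9.81) = 5.972 m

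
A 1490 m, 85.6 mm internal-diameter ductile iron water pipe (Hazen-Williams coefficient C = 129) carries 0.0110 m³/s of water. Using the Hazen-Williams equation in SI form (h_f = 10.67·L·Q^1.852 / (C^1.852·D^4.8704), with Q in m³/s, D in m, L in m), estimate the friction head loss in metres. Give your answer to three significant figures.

h_f = 10.67·1490·0.0110^1.852 / (129^1.852·0.0856^4.8704) = 73.19 m

h_f ≈ 73.2 m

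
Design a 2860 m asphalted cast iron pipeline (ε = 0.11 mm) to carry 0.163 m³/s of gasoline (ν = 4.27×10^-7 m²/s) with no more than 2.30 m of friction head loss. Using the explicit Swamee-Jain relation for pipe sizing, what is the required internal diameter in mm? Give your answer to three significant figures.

D ≈ 534 mm

Swamee-Jain (Type III): D = 0.66·[ε^1.25·(LQ²/(gh_f))^4.75 + ν·Q^9.4·(L/(gh_f))^5.2]^0.04
LQ²/(gh_f) = 3.368; L/(gh_f) = 126.8
Term 1 = ε^1.25·(…)^4.75 = 0.00360; Term 2 = ν·Q^9.4·(…)^5.2 = 0.00145
D = 0.66·(0.00360 + 0.00145)^0.04 = 0.5342 m = 534 mm
Check: V = 0.727 m/s, Re = 9.10×10^5, f = 0.01492, h_f = 2.15 m ≈ 2.30 m ✓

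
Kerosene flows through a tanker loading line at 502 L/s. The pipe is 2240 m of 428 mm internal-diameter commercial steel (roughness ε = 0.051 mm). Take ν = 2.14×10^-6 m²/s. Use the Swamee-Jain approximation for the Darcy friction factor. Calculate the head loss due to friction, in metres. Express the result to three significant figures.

V = 4Q/(πD²) = 4·0.502/(π·0.428²) = 3.489 m/s
Re = VD/ν = 3.489·0.428/2.14×10^-6 = 6.98×10^5 → turbulent
ε/D = 0.051/428 = 1.19×10^-4
Swamee-Jain: f = 0.01420
h_f = f(L/D)V²/(2g) = 0.01420·(2240/0.428)·3.489²/(2·9.81) = 46.13 m

h_f ≈ 46.1 m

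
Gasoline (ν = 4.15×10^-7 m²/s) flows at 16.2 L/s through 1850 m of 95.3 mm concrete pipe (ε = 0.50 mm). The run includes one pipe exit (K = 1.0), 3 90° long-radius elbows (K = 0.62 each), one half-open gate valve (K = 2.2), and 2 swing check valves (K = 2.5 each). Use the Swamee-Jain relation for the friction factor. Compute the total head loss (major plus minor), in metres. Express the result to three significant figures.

V = 4Q/(πD²) = 2.271 m/s; V²/2g = 0.2629 m
Re = 5.22×10^5, ε/D = 0.00525 → f = 0.03108 (Swamee-Jain)
Major: h_f = f(L/D)·V²/2g = 0.03108·19412·0.2629 = 158.6 m
Minor: ΣK = 10.1; h_m = ΣK·V²/2g = 2.645 m
Total H_L = 158.6 + 2.645 = 161.3 m

H_L ≈ 161 m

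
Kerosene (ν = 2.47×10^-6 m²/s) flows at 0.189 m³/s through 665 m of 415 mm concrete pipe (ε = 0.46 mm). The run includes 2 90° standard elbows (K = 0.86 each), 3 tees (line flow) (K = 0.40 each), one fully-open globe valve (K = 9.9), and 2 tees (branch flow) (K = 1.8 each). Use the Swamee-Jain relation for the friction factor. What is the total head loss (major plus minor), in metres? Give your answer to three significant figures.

H_L ≈ 5.05 m

V = 4Q/(πD²) = 1.397 m/s; V²/2g = 0.09951 m
Re = 2.35×10^5, ε/D = 0.00111 → f = 0.02143 (Swamee-Jain)
Major: h_f = f(L/D)·V²/2g = 0.02143·1602·0.09951 = 3.416 m
Minor: ΣK = 16.4; h_m = ΣK·V²/2g = 1.634 m
Total H_L = 3.416 + 1.634 = 5.050 m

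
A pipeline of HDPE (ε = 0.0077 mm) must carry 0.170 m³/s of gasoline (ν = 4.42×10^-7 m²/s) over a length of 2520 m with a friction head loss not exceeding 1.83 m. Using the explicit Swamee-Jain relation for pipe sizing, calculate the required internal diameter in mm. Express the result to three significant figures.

D ≈ 530 mm

Swamee-Jain (Type III): D = 0.66·[ε^1.25·(LQ²/(gh_f))^4.75 + ν·Q^9.4·(L/(gh_f))^5.2]^0.04
LQ²/(gh_f) = 4.057; L/(gh_f) = 140.4
Term 1 = ε^1.25·(…)^4.75 = 3.14×10^-4; Term 2 = ν·Q^9.4·(…)^5.2 = 0.00378
D = 0.66·(3.14×10^-4 + 0.00378)^0.04 = 0.5297 m = 530 mm
Check: V = 0.771 m/s, Re = 9.24×10^5, f = 0.01210, h_f = 1.75 m ≈ 1.83 m ✓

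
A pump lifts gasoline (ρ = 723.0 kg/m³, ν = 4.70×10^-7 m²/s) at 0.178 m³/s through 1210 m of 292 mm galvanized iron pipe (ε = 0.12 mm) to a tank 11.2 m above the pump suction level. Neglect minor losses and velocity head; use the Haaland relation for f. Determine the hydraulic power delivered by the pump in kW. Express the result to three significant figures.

V = 4Q/(πD²) = 2.658 m/s; Re = 1.65×10^6; ε/D = 4.11×10^-4; f = 0.01633
h_f = f(L/D)V²/2g = 24.37 m
Total head H = z + h_f = 11.2 + 24.37 = 35.57 m
P_hyd = ρgQH = 723.0·9.81·0.178·35.57 = 44.91 kW

P_hyd ≈ 44.9 kW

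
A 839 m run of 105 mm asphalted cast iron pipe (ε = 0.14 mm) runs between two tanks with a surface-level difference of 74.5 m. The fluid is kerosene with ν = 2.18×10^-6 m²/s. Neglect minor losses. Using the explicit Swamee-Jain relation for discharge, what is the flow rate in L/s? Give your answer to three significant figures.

Q ≈ 24.6 L/s

Swamee-Jain (Type II): Q = -0.965·√(gD⁵h_f/L)·ln[ε/(3.7D) + √(3.17ν²L/(gD³h_f))]
√(gD⁵h_f/L) = √(9.81·0.105⁵·74.5/839) = 0.003334
ε/(3.7D) = 3.60×10^-4; √(3.17ν²L/(gD³h_f)) = 1.22×10^-4
Q = -0.965·0.003334·ln(4.826×10^-4) = 0.02457 m³/s
Check: V = 2.84 m/s, Re = 1.37×10^5, f = 0.02291, h_f = 75.1 m ≈ 74.5 m ✓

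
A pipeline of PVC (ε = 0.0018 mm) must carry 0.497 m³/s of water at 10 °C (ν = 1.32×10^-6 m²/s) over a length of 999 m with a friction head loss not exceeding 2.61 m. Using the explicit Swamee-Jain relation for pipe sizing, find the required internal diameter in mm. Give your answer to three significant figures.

D ≈ 633 mm

Swamee-Jain (Type III): D = 0.66·[ε^1.25·(LQ²/(gh_f))^4.75 + ν·Q^9.4·(L/(gh_f))^5.2]^0.04
LQ²/(gh_f) = 9.638; L/(gh_f) = 39.02
Term 1 = ε^1.25·(…)^4.75 = 0.00311; Term 2 = ν·Q^9.4·(…)^5.2 = 0.347
D = 0.66·(0.00311 + 0.347)^0.04 = 0.6329 m = 633 mm
Check: V = 1.58 m/s, Re = 7.57×10^5, f = 0.01223, h_f = 2.46 m ≈ 2.61 m ✓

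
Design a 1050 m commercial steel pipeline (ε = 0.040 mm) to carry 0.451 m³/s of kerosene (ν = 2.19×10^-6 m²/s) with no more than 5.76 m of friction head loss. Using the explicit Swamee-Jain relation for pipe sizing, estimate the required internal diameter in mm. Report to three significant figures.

Swamee-Jain (Type III): D = 0.66·[ε^1.25·(LQ²/(gh_f))^4.75 + ν·Q^9.4·(L/(gh_f))^5.2]^0.04
LQ²/(gh_f) = 3.780; L/(gh_f) = 18.58
Term 1 = ε^1.25·(…)^4.75 = 0.00176; Term 2 = ν·Q^9.4·(…)^5.2 = 0.00489
D = 0.66·(0.00176 + 0.00489)^0.04 = 0.5401 m = 540 mm
Check: V = 1.97 m/s, Re = 4.86×10^5, f = 0.01421, h_f = 5.46 m ≈ 5.76 m ✓

D ≈ 540 mm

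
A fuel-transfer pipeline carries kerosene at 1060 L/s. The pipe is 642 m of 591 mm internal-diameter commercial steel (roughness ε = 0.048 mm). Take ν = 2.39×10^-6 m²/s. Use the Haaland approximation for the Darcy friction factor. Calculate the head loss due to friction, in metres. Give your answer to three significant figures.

h_f ≈ 10.8 m

V = 4Q/(πD²) = 4·1.06/(π·0.591²) = 3.864 m/s
Re = VD/ν = 3.864·0.591/2.39×10^-6 = 9.55×10^5 → turbulent
ε/D = 0.048/591 = 8.12×10^-5
Haaland: f = 0.01309
h_f = f(L/D)V²/(2g) = 0.01309·(642/0.591)·3.864²/(2·9.81) = 10.82 m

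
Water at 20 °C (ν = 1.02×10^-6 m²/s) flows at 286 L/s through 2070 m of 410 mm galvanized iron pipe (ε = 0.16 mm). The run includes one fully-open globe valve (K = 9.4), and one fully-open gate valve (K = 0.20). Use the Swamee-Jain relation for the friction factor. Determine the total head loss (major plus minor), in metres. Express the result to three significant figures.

V = 4Q/(πD²) = 2.166 m/s; V²/2g = 0.2392 m
Re = 8.71×10^5, ε/D = 3.90×10^-4 → f = 0.01659 (Swamee-Jain)
Major: h_f = f(L/D)·V²/2g = 0.01659·5049·0.2392 = 20.04 m
Minor: ΣK = 9.60; h_m = ΣK·V²/2g = 2.296 m
Total H_L = 20.04 + 2.296 = 22.33 m

H_L ≈ 22.3 m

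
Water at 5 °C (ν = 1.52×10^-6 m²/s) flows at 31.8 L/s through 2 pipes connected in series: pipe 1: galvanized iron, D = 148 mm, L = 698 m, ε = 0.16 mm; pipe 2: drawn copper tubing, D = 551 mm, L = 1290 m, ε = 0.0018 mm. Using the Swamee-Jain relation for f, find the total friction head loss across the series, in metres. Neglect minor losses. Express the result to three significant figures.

Pipe 1: V = 1.848 m/s, Re = 1.80×10^5, ε/D = 0.00108, f = 0.02164, h_1 = f(L/D)V²/2g = 17.77 m
Pipe 2: V = 0.1334 m/s, Re = 4.83×10^4, ε/D = 3.27×10^-6, f = 0.02093, h_2 = f(L/D)V²/2g = 0.04442 m
Series → Q common, losses add: H = Σh = 17.82 m

H ≈ 17.8 m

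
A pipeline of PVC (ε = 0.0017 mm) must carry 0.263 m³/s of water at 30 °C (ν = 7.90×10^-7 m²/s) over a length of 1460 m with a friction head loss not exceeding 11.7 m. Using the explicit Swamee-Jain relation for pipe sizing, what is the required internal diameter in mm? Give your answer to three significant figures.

D ≈ 387 mm

Swamee-Jain (Type III): D = 0.66·[ε^1.25·(LQ²/(gh_f))^4.75 + ν·Q^9.4·(L/(gh_f))^5.2]^0.04
LQ²/(gh_f) = 0.8799; L/(gh_f) = 12.72
Term 1 = ε^1.25·(…)^4.75 = 3.34×10^-8; Term 2 = ν·Q^9.4·(…)^5.2 = 1.54×10^-6
D = 0.66·(3.34×10^-8 + 1.54×10^-6)^0.04 = 0.3868 m = 387 mm
Check: V = 2.24 m/s, Re = 1.10×10^6, f = 0.01155, h_f = 11.1 m ≈ 11.7 m ✓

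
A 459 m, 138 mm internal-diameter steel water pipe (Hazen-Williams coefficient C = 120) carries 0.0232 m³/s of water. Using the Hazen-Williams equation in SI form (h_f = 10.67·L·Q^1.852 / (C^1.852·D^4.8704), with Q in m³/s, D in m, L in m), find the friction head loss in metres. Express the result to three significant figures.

h_f = 10.67·459·0.0232^1.852 / (120^1.852·0.138^4.8704) = 10.03 m

h_f ≈ 10.0 m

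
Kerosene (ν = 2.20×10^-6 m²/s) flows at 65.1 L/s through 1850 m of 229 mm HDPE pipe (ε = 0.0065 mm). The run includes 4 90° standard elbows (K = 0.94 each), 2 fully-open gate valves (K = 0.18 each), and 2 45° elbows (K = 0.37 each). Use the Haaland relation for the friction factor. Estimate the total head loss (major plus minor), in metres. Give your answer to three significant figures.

H_L ≈ 17.3 m

V = 4Q/(πD²) = 1.581 m/s; V²/2g = 0.1273 m
Re = 1.65×10^5, ε/D = 2.84×10^-5 → f = 0.01626 (Haaland)
Major: h_f = f(L/D)·V²/2g = 0.01626·8079·0.1273 = 16.73 m
Minor: ΣK = 4.86; h_m = ΣK·V²/2g = 0.6188 m
Total H_L = 16.73 + 0.6188 = 17.35 m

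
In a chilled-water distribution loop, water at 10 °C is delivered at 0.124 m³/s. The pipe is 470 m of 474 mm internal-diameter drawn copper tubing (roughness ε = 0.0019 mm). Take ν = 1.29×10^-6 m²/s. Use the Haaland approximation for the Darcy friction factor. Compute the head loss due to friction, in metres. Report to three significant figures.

V = 4Q/(πD²) = 4·0.124/(π·0.474²) = 0.7027 m/s
Re = VD/ν = 0.7027·0.474/1.29×10^-6 = 2.58×10^5 → turbulent
ε/D = 0.0019/474 = 4.01×10^-6
Haaland: f = 0.01478
h_f = f(L/D)V²/(2g) = 0.01478·(470/0.474)·0.7027²/(2·9.81) = 0.3689 m

h_f ≈ 0.369 m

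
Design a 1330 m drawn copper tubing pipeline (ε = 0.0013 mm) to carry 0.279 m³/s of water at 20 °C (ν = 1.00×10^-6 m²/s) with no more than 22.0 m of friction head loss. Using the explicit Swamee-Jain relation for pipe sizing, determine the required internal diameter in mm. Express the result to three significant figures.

D ≈ 343 mm

Swamee-Jain (Type III): D = 0.66·[ε^1.25·(LQ²/(gh_f))^4.75 + ν·Q^9.4·(L/(gh_f))^5.2]^0.04
LQ²/(gh_f) = 0.4797; L/(gh_f) = 6.163
Term 1 = ε^1.25·(…)^4.75 = 1.34×10^-9; Term 2 = ν·Q^9.4·(…)^5.2 = 7.86×10^-8
D = 0.66·(1.34×10^-9 + 7.86×10^-8)^0.04 = 0.3433 m = 343 mm
Check: V = 3.01 m/s, Re = 1.03×10^6, f = 0.01164, h_f = 20.9 m ≈ 22.0 m ✓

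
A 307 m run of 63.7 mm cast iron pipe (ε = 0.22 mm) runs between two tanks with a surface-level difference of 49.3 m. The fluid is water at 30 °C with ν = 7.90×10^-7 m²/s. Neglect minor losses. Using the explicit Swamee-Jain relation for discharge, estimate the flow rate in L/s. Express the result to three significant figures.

Swamee-Jain (Type II): Q = -0.965·√(gD⁵h_f/L)·ln[ε/(3.7D) + √(3.17ν²L/(gD³h_f))]
√(gD⁵h_f/L) = √(9.81·0.0637⁵·49.3/307) = 0.001285
ε/(3.7D) = 9.33×10^-4; √(3.17ν²L/(gD³h_f)) = 6.97×10^-5
Q = -0.965·0.001285·ln(0.001003) = 0.008565 m³/s
Check: V = 2.69 m/s, Re = 2.17×10^5, f = 0.02797, h_f = 49.6 m ≈ 49.3 m ✓

Q ≈ 8.56 L/s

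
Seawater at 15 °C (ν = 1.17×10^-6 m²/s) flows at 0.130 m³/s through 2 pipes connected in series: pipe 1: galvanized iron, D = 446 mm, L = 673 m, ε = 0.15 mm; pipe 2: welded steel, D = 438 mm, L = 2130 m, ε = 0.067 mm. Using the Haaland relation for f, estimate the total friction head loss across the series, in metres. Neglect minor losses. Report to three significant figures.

H ≈ 3.77 m

Pipe 1: V = 0.8321 m/s, Re = 3.17×10^5, ε/D = 3.36×10^-4, f = 0.01697, h_1 = f(L/D)V²/2g = 0.9039 m
Pipe 2: V = 0.8628 m/s, Re = 3.23×10^5, ε/D = 1.53×10^-4, f = 0.01554, h_2 = f(L/D)V²/2g = 2.868 m
Series → Q common, losses add: H = Σh = 3.772 m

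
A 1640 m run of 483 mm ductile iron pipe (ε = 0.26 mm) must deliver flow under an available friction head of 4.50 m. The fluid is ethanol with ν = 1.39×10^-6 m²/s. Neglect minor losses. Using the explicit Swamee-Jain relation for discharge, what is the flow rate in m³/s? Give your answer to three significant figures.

Q ≈ 0.220 m³/s

Swamee-Jain (Type II): Q = -0.965·√(gD⁵h_f/L)·ln[ε/(3.7D) + √(3.17ν²L/(gD³h_f))]
√(gD⁵h_f/L) = √(9.81·0.483⁵·4.50/1640) = 0.02660
ε/(3.7D) = 1.45×10^-4; √(3.17ν²L/(gD³h_f)) = 4.49×10^-5
Q = -0.965·0.02660·ln(1.904×10^-4) = 0.2199 m³/s
Check: V = 1.20 m/s, Re = 4.17×10^5, f = 0.01818, h_f = 4.53 m ≈ 4.50 m ✓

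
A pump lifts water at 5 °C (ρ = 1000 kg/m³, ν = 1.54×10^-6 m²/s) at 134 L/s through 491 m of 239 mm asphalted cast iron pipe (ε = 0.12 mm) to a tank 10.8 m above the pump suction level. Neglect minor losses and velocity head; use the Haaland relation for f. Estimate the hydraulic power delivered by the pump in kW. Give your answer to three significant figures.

P_hyd ≈ 35.9 kW

V = 4Q/(πD²) = 2.987 m/s; Re = 4.64×10^5; ε/D = 5.02×10^-4; f = 0.01765
h_f = f(L/D)V²/2g = 16.49 m
Total head H = z + h_f = 10.8 + 16.49 = 27.29 m
P_hyd = ρgQH = 1000·9.81·0.134·27.29 = 35.87 kW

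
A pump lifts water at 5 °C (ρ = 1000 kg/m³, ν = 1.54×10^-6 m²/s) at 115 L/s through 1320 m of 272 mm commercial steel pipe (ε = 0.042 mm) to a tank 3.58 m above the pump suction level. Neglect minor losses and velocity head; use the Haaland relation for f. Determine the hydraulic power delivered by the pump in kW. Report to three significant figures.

P_hyd ≈ 20.9 kW

V = 4Q/(πD²) = 1.979 m/s; Re = 3.50×10^5; ε/D = 1.54×10^-4; f = 0.01541
h_f = f(L/D)V²/2g = 14.93 m
Total head H = z + h_f = 3.58 + 14.93 = 18.51 m
P_hyd = ρgQH = 1000·9.81·0.115·18.51 = 20.88 kW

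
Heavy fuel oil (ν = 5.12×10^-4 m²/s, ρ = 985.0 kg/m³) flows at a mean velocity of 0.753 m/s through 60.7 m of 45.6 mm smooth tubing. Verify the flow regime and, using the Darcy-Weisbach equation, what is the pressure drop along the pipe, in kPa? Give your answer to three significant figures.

Δp ≈ 355 kPa

Re = VD/ν = 0.753·0.04560/5.12×10^-4 = 67.1 → laminar (Re < 2300)
f = 64/Re = 0.9543
h_f = f(L/D)V²/(2g) = 0.9543·(60.7/0.04560)·0.753²/(2·9.81) = 36.71 m
Δp = ρg·h_f = 985.0·9.81·36.71 = 354.7 kPa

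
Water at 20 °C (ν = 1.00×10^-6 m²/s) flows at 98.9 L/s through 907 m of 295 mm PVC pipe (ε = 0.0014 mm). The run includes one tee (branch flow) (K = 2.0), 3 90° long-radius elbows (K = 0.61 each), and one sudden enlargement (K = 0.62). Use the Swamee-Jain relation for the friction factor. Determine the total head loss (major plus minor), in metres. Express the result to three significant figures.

H_L ≈ 4.92 m

V = 4Q/(πD²) = 1.447 m/s; V²/2g = 0.1067 m
Re = 4.27×10^5, ε/D = 4.75×10^-6 → f = 0.01354 (Swamee-Jain)
Major: h_f = f(L/D)·V²/2g = 0.01354·3075·0.1067 = 4.442 m
Minor: ΣK = 4.45; h_m = ΣK·V²/2g = 0.4749 m
Total H_L = 4.442 + 0.4749 = 4.917 m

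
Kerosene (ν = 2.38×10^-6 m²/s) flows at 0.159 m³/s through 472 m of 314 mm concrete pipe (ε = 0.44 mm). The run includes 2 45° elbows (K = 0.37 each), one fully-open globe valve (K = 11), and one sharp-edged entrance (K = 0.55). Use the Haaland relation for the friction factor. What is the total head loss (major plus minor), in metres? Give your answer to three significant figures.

V = 4Q/(πD²) = 2.053 m/s; V²/2g = 0.2149 m
Re = 2.71×10^5, ε/D = 0.00140 → f = 0.02214 (Haaland)
Major: h_f = f(L/D)·V²/2g = 0.02214·1503·0.2149 = 7.152 m
Minor: ΣK = 12.3; h_m = ΣK·V²/2g = 2.641 m
Total H_L = 7.152 + 2.641 = 9.793 m

H_L ≈ 9.79 m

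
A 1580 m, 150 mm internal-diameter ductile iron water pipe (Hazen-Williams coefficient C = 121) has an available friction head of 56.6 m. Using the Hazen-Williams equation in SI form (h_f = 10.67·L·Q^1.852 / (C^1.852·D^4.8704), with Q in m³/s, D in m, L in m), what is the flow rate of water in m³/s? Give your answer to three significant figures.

Q ≈ 0.0380 m³/s

Rearranging: Q = [h_f·C^1.852·D^4.8704 / (10.67·L)]^(1/1.852)
Q = [56.6·121^1.852·0.150^4.8704 / (10.67·1580)]^0.540 = 0.03804 m³/s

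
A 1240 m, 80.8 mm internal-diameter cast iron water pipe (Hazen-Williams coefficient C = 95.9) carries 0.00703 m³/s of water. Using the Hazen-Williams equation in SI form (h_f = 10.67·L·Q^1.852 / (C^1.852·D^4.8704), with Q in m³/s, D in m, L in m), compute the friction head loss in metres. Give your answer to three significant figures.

h_f = 10.67·1240·0.00703^1.852 / (95.9^1.852·0.0808^4.8704) = 60.98 m

h_f ≈ 61.0 m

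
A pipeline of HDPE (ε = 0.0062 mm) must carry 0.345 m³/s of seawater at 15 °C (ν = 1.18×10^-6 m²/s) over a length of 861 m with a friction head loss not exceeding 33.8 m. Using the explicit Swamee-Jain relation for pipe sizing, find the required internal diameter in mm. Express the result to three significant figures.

Swamee-Jain (Type III): D = 0.66·[ε^1.25·(LQ²/(gh_f))^4.75 + ν·Q^9.4·(L/(gh_f))^5.2]^0.04
LQ²/(gh_f) = 0.3091; L/(gh_f) = 2.597
Term 1 = ε^1.25·(…)^4.75 = 1.17×10^-9; Term 2 = ν·Q^9.4·(…)^5.2 = 7.63×10^-9
D = 0.66·(1.17×10^-9 + 7.63×10^-9)^0.04 = 0.3143 m = 314 mm
Check: V = 4.45 m/s, Re = 1.18×10^6, f = 0.01180, h_f = 32.6 m ≈ 33.8 m ✓

D ≈ 314 mm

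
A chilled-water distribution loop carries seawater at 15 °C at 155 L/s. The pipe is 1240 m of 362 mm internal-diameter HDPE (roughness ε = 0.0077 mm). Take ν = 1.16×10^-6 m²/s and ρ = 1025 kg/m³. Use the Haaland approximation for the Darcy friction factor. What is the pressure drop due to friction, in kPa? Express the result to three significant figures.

Δp ≈ 53.6 kPa

V = 4Q/(πD²) = 4·0.155/(π·0.362²) = 1.506 m/s
Re = VD/ν = 1.506·0.362/1.16×10^-6 = 4.70×10^5 → turbulent
ε/D = 0.0077/362 = 2.13×10^-5
Haaland: f = 0.01345
h_f = f(L/D)V²/(2g) = 0.01345·(1240/0.362)·1.506²/(2·9.81) = 5.326 m
Δp = ρg·h_f = 1025·9.81·5.326 = 53.55 kPa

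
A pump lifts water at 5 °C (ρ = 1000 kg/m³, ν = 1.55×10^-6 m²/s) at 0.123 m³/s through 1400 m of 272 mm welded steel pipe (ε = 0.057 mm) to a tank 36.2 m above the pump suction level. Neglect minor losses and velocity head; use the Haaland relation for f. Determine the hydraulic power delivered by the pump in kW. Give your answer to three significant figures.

P_hyd ≈ 66.1 kW

V = 4Q/(πD²) = 2.117 m/s; Re = 3.71×10^5; ε/D = 2.10×10^-4; f = 0.01579
h_f = f(L/D)V²/2g = 18.56 m
Total head H = z + h_f = 36.2 + 18.56 = 54.76 m
P_hyd = ρgQH = 1000·9.81·0.123·54.76 = 66.07 kW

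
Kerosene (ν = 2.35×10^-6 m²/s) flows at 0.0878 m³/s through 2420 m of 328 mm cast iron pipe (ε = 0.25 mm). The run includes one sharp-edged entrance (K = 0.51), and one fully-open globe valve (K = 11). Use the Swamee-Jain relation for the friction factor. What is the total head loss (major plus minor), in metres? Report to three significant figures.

V = 4Q/(πD²) = 1.039 m/s; V²/2g = 0.05503 m
Re = 1.45×10^5, ε/D = 7.62×10^-4 → f = 0.02072 (Swamee-Jain)
Major: h_f = f(L/D)·V²/2g = 0.02072·7378·0.05503 = 8.412 m
Minor: ΣK = 11.5; h_m = ΣK·V²/2g = 0.6334 m
Total H_L = 8.412 + 0.6334 = 9.045 m

H_L ≈ 9.05 m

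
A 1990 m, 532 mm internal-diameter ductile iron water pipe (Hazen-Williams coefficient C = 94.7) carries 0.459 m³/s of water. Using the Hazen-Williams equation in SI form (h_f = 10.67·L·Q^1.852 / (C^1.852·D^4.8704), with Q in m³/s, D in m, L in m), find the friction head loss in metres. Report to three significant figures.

h_f ≈ 23.7 m

h_f = 10.67·1990·0.459^1.852 / (94.7^1.852·0.532^4.8704) = 23.74 m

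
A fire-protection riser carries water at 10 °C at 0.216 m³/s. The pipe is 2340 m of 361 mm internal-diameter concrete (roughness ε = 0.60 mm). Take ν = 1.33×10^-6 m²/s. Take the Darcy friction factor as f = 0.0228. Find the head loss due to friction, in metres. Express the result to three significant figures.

h_f ≈ 33.5 m

V = 4Q/(πD²) = 4·0.216/(π·0.361²) = 2.110 m/s
h_f = f(L/D)V²/(2g) = 0.02280·(2340/0.361)·2.110²/(2·9.81) = 33.55 m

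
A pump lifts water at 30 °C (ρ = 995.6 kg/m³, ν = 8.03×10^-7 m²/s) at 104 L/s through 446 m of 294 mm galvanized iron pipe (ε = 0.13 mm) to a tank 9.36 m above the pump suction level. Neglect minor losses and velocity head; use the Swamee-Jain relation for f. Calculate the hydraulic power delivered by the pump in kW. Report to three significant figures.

V = 4Q/(πD²) = 1.532 m/s; Re = 5.61×10^5; ε/D = 4.42×10^-4; f = 0.01730
h_f = f(L/D)V²/2g = 3.139 m
Total head H = z + h_f = 9.36 + 3.139 = 12.50 m
P_hyd = ρgQH = 995.6·9.81·0.104·12.50 = 12.70 kW

P_hyd ≈ 12.7 kW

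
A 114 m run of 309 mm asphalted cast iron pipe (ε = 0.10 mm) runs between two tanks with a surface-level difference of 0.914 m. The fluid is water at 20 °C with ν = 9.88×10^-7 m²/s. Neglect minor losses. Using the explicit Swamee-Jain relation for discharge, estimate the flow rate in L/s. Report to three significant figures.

Swamee-Jain (Type II): Q = -0.965·√(gD⁵h_f/L)·ln[ε/(3.7D) + √(3.17ν²L/(gD³h_f))]
√(gD⁵h_f/L) = √(9.81·0.309⁵·0.914/114) = 0.01489
ε/(3.7D) = 8.75×10^-5; √(3.17ν²L/(gD³h_f)) = 3.65×10^-5
Q = -0.965·0.01489·ln(1.240×10^-4) = 0.1292 m³/s
Check: V = 1.72 m/s, Re = 5.39×10^5, f = 0.01648, h_f = 0.920 m ≈ 0.914 m ✓

Q ≈ 129 L/s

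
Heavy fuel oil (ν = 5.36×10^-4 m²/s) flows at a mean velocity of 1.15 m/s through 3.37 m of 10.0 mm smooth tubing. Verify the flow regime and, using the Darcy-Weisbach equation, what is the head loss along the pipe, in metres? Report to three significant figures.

h_f ≈ 67.8 m

Re = VD/ν = 1.15·0.01000/5.36×10^-4 = 21.5 → laminar (Re < 2300)
f = 64/Re = 2.983
h_f = f(L/D)V²/(2g) = 2.983·(3.37/0.01000)·1.15²/(2·9.81) = 67.76 m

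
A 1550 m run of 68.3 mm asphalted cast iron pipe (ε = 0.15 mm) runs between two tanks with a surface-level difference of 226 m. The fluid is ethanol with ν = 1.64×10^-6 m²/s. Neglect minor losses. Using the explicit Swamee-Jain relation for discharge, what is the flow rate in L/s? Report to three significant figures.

Q ≈ 10.2 L/s

Swamee-Jain (Type II): Q = -0.965·√(gD⁵h_f/L)·ln[ε/(3.7D) + √(3.17ν²L/(gD³h_f))]
√(gD⁵h_f/L) = √(9.81·0.0683⁵·226/1550) = 0.001458
ε/(3.7D) = 5.94×10^-4; √(3.17ν²L/(gD³h_f)) = 1.37×10^-4
Q = -0.965·0.001458·ln(7.303×10^-4) = 0.01016 m³/s
Check: V = 2.77 m/s, Re = 1.16×10^5, f = 0.02563, h_f = 228 m ≈ 226 m ✓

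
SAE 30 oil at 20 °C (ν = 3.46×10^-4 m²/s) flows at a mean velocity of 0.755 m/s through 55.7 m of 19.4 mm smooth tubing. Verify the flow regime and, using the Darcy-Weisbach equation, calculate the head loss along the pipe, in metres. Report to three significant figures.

Re = VD/ν = 0.755·0.01940/3.46×10^-4 = 42.3 → laminar (Re < 2300)
f = 64/Re = 1.512
h_f = f(L/D)V²/(2g) = 1.512·(55.7/0.01940)·0.755²/(2·9.81) = 126.1 m

h_f ≈ 126 m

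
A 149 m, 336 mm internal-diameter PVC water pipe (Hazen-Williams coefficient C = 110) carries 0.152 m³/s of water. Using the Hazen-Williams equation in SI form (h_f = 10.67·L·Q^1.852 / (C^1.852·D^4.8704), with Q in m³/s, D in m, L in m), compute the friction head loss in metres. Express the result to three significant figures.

h_f = 10.67·149·0.152^1.852 / (110^1.852·0.336^4.8704) = 1.631 m

h_f ≈ 1.63 m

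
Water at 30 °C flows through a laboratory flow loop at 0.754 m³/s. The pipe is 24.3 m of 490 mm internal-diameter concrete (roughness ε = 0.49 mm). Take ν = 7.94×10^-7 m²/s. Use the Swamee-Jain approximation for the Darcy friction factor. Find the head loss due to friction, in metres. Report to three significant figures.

V = 4Q/(πD²) = 4·0.754/(π·0.490²) = 3.998 m/s
Re = VD/ν = 3.998·0.490/7.94×10^-7 = 2.47×10^6 → turbulent
ε/D = 0.49/490 = 0.00100
Swamee-Jain: f = 0.01981
h_f = f(L/D)V²/(2g) = 0.01981·(24.3/0.490)·3.998²/(2·9.81) = 0.8006 m

h_f ≈ 0.801 m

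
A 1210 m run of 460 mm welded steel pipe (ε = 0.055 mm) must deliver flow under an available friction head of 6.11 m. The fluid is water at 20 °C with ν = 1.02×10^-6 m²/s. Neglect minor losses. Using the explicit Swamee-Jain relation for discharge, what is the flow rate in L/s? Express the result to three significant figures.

Q ≈ 300 L/s

Swamee-Jain (Type II): Q = -0.965·√(gD⁵h_f/L)·ln[ε/(3.7D) + √(3.17ν²L/(gD³h_f))]
√(gD⁵h_f/L) = √(9.81·0.460⁵·6.11/1210) = 0.03194
ε/(3.7D) = 3.23×10^-5; √(3.17ν²L/(gD³h_f)) = 2.62×10^-5
Q = -0.965·0.03194·ln(5.847×10^-5) = 0.3004 m³/s
Check: V = 1.81 m/s, Re = 8.15×10^5, f = 0.01402, h_f = 6.14 m ≈ 6.11 m ✓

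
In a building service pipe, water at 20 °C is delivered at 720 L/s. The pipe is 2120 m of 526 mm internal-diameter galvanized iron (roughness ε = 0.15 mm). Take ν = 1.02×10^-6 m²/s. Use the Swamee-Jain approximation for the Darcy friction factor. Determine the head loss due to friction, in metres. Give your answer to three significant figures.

h_f ≈ 34.5 m

V = 4Q/(πD²) = 4·0.720/(π·0.526²) = 3.313 m/s
Re = VD/ν = 3.313·0.526/1.02×10^-6 = 1.71×10^6 → turbulent
ε/D = 0.15/526 = 2.85×10^-4
Swamee-Jain: f = 0.01532
h_f = f(L/D)V²/(2g) = 0.01532·(2120/0.526)·3.313²/(2·9.81) = 34.54 m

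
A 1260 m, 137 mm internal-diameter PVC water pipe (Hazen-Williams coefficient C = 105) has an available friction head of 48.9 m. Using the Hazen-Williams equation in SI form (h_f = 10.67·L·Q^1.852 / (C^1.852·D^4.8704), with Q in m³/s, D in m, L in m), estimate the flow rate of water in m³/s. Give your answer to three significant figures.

Q ≈ 0.0272 m³/s

Rearranging: Q = [h_f·C^1.852·D^4.8704 / (10.67·L)]^(1/1.852)
Q = [48.9·105^1.852·0.137^4.8704 / (10.67·1260)]^0.540 = 0.02716 m³/s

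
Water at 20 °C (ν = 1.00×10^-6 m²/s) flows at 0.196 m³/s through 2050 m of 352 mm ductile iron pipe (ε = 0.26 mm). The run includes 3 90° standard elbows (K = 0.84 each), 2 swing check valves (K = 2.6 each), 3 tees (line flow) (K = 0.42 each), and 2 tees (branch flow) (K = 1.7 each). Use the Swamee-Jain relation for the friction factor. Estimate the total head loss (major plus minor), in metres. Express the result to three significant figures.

H_L ≈ 25.3 m

V = 4Q/(πD²) = 2.014 m/s; V²/2g = 0.2068 m
Re = 7.09×10^5, ε/D = 7.39×10^-4 → f = 0.01890 (Swamee-Jain)
Major: h_f = f(L/D)·V²/2g = 0.01890·5824·0.2068 = 22.76 m
Minor: ΣK = 12.4; h_m = ΣK·V²/2g = 2.560 m
Total H_L = 22.76 + 2.560 = 25.32 m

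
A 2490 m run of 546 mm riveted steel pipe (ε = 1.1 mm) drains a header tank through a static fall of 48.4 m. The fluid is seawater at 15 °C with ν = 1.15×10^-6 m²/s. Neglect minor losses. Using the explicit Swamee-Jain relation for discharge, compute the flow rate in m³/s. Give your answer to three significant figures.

Swamee-Jain (Type II): Q = -0.965·√(gD⁵h_f/L)·ln[ε/(3.7D) + √(3.17ν²L/(gD³h_f))]
√(gD⁵h_f/L) = √(9.81·0.546⁵·48.4/2490) = 0.09619
ε/(3.7D) = 5.45×10^-4; √(3.17ν²L/(gD³h_f)) = 1.16×10^-5
Q = -0.965·0.09619·ln(5.561×10^-4) = 0.6957 m³/s
Check: V = 2.97 m/s, Re = 1.41×10^6, f = 0.02366, h_f = 48.5 m ≈ 48.4 m ✓

Q ≈ 0.696 m³/s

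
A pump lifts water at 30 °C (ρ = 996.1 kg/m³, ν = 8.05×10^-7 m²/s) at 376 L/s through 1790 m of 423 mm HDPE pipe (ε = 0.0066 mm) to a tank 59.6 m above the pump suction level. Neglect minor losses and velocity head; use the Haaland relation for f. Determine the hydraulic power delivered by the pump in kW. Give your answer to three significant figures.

V = 4Q/(πD²) = 2.676 m/s; Re = 1.41×10^6; ε/D = 1.56×10^-5; f = 0.01132
h_f = f(L/D)V²/2g = 17.47 m
Total head H = z + h_f = 59.6 + 17.47 = 77.07 m
P_hyd = ρgQH = 996.1·9.81·0.376·77.07 = 283.2 kW

P_hyd ≈ 283 kW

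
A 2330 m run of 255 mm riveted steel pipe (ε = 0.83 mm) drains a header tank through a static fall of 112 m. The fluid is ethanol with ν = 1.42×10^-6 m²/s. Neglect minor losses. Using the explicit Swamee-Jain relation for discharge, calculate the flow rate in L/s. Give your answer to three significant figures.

Q ≈ 152 L/s

Swamee-Jain (Type II): Q = -0.965·√(gD⁵h_f/L)·ln[ε/(3.7D) + √(3.17ν²L/(gD³h_f))]
√(gD⁵h_f/L) = √(9.81·0.255⁵·112/2330) = 0.02255
ε/(3.7D) = 8.80×10^-4; √(3.17ν²L/(gD³h_f)) = 2.86×10^-5
Q = -0.965·0.02255·ln(9.083×10^-4) = 0.1524 m³/s
Check: V = 2.98 m/s, Re = 5.36×10^5, f = 0.02712, h_f = 112 m ≈ 112 m ✓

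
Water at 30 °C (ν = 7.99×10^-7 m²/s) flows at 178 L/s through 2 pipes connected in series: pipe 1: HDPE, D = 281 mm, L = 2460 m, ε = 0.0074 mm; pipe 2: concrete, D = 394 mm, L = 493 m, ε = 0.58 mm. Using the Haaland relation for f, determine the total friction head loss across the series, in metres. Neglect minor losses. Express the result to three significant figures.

H ≈ 47.3 m

Pipe 1: V = 2.870 m/s, Re = 1.01×10^6, ε/D = 2.63×10^-5, f = 0.01207, h_1 = f(L/D)V²/2g = 44.36 m
Pipe 2: V = 1.460 m/s, Re = 7.20×10^5, ε/D = 0.00147, f = 0.02195, h_2 = f(L/D)V²/2g = 2.983 m
Series → Q common, losses add: H = Σh = 47.35 m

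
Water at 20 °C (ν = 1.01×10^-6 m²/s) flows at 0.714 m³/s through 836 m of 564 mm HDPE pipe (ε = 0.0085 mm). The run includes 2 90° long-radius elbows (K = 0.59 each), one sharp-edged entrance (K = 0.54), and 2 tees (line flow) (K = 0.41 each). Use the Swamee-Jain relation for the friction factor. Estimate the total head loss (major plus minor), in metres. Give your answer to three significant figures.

V = 4Q/(πD²) = 2.858 m/s; V²/2g = 0.4163 m
Re = 1.60×10^6, ε/D = 1.51×10^-5 → f = 0.01122 (Swamee-Jain)
Major: h_f = f(L/D)·V²/2g = 0.01122·1482·0.4163 = 6.926 m
Minor: ΣK = 2.54; h_m = ΣK·V²/2g = 1.057 m
Total H_L = 6.926 + 1.057 = 7.983 m

H_L ≈ 7.98 m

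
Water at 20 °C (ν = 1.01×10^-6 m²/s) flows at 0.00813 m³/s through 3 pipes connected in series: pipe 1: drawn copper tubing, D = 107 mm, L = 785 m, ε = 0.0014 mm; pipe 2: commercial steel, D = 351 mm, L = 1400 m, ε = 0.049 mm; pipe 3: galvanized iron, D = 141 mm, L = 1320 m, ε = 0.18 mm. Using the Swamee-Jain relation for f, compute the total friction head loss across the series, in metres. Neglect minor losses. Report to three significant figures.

Pipe 1: V = 0.9041 m/s, Re = 9.58×10^4, ε/D = 1.31×10^-5, f = 0.01810, h_1 = f(L/D)V²/2g = 5.533 m
Pipe 2: V = 0.08402 m/s, Re = 2.92×10^4, ε/D = 1.40×10^-4, f = 0.02395, h_2 = f(L/D)V²/2g = 0.03437 m
Pipe 3: V = 0.5207 m/s, Re = 7.27×10^4, ε/D = 0.00128, f = 0.02394, h_3 = f(L/D)V²/2g = 3.097 m
Series → Q common, losses add: H = Σh = 8.665 m

H ≈ 8.66 m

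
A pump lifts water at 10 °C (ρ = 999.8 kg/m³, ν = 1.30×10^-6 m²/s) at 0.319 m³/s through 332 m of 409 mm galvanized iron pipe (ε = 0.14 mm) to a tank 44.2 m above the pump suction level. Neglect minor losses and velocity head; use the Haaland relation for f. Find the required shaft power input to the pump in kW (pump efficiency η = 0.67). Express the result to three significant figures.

V = 4Q/(πD²) = 2.428 m/s; Re = 7.64×10^5; ε/D = 3.42×10^-4; f = 0.01614
h_f = f(L/D)V²/2g = 3.936 m
Total head H = z + h_f = 44.2 + 3.936 = 48.14 m
P_hyd = ρgQH = 999.8·9.81·0.319·48.14 = 150.6 kW
P_shaft = P_hyd/η = 150.6/0.67 = 224.8 kW

P_shaft ≈ 225 kW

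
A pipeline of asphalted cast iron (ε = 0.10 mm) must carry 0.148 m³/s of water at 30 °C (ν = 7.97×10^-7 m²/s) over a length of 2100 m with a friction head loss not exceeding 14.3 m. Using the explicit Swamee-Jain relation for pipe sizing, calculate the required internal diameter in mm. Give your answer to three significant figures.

D ≈ 341 mm

Swamee-Jain (Type III): D = 0.66·[ε^1.25·(LQ²/(gh_f))^4.75 + ν·Q^9.4·(L/(gh_f))^5.2]^0.04
LQ²/(gh_f) = 0.3279; L/(gh_f) = 14.97
Term 1 = ε^1.25·(…)^4.75 = 5.01×10^-8; Term 2 = ν·Q^9.4·(…)^5.2 = 1.63×10^-8
D = 0.66·(5.01×10^-8 + 1.63×10^-8)^0.04 = 0.3408 m = 341 mm
Check: V = 1.62 m/s, Re = 6.94×10^5, f = 0.01599, h_f = 13.2 m ≈ 14.3 m ✓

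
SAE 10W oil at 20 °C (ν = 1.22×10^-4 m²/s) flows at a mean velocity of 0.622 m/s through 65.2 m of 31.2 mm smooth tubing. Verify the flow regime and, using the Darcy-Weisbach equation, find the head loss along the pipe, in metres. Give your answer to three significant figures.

h_f ≈ 16.6 m

Re = VD/ν = 0.622·0.03120/1.22×10^-4 = 159 → laminar (Re < 2300)
f = 64/Re = 0.4023
h_f = f(L/D)V²/(2g) = 0.4023·(65.2/0.03120)·0.622²/(2·9.81) = 16.58 m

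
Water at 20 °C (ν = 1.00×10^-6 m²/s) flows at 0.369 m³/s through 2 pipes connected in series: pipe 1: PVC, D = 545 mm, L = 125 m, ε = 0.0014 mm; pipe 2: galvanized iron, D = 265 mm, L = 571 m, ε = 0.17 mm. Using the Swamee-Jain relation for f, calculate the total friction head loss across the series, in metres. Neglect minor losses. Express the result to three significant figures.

Pipe 1: V = 1.582 m/s, Re = 8.62×10^5, ε/D = 2.57×10^-6, f = 0.01196, h_1 = f(L/D)V²/2g = 0.3499 m
Pipe 2: V = 6.690 m/s, Re = 1.77×10^6, ε/D = 6.42×10^-4, f = 0.01799, h_2 = f(L/D)V²/2g = 88.42 m
Series → Q common, losses add: H = Σh = 88.77 m

H ≈ 88.8 m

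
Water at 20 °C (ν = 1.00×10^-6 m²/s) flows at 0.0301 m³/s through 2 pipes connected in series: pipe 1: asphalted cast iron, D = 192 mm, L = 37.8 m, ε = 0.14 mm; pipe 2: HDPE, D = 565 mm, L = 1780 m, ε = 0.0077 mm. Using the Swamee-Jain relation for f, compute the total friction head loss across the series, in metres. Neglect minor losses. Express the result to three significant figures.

Pipe 1: V = 1.040 m/s, Re = 2.00×10^5, ε/D = 7.29×10^-4, f = 0.02005, h_1 = f(L/D)V²/2g = 0.2175 m
Pipe 2: V = 0.1201 m/s, Re = 6.78×10^4, ε/D = 1.36×10^-5, f = 0.01947, h_2 = f(L/D)V²/2g = 0.04506 m
Series → Q common, losses add: H = Σh = 0.2625 m

H ≈ 0.263 m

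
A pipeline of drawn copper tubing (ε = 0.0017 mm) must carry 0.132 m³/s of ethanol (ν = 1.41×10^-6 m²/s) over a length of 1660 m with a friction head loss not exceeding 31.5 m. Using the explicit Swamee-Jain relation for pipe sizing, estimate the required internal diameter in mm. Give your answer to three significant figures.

D ≈ 255 mm

Swamee-Jain (Type III): D = 0.66·[ε^1.25·(LQ²/(gh_f))^4.75 + ν·Q^9.4·(L/(gh_f))^5.2]^0.04
LQ²/(gh_f) = 0.09360; L/(gh_f) = 5.372
Term 1 = ε^1.25·(…)^4.75 = 7.97×10^-13; Term 2 = ν·Q^9.4·(…)^5.2 = 4.78×10^-11
D = 0.66·(7.97×10^-13 + 4.78×10^-11)^0.04 = 0.2553 m = 255 mm
Check: V = 2.58 m/s, Re = 4.67×10^5, f = 0.01336, h_f = 29.4 m ≈ 31.5 m ✓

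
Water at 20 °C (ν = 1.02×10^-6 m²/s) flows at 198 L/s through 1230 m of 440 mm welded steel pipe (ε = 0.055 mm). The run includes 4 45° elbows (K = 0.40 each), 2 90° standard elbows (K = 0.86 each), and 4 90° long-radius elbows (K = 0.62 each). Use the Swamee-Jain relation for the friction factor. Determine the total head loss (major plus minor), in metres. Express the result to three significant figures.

V = 4Q/(πD²) = 1.302 m/s; V²/2g = 0.08643 m
Re = 5.62×10^5, ε/D = 1.25×10^-4 → f = 0.01458 (Swamee-Jain)
Major: h_f = f(L/D)·V²/2g = 0.01458·2795·0.08643 = 3.521 m
Minor: ΣK = 5.80; h_m = ΣK·V²/2g = 0.5013 m
Total H_L = 3.521 + 0.5013 = 4.023 m

H_L ≈ 4.02 m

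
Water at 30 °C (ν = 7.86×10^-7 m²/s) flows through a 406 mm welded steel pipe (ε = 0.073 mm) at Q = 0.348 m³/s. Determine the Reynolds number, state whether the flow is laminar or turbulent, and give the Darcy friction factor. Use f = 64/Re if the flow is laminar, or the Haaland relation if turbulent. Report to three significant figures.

V = 4Q/(πD²) = 2.688 m/s
Re = VD/ν = 2.688·0.406/7.86×10^-7 = 1.39×10^6
Re > 4000 → turbulent; ε/D = 1.80×10^-4
Haaland: f = 0.01414

Re ≈ 1.39×10^6; turbulent; f ≈ 0.0141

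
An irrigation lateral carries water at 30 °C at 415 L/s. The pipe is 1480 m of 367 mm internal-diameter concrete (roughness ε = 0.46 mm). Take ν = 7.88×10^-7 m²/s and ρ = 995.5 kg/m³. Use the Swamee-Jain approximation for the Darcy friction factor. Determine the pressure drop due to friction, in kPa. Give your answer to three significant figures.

V = 4Q/(πD²) = 4·0.415/(π·0.367²) = 3.923 m/s
Re = VD/ν = 3.923·0.367/7.88×10^-7 = 1.83×10^6 → turbulent
ε/D = 0.46/367 = 0.00125
Swamee-Jain: f = 0.02096
h_f = f(L/D)V²/(2g) = 0.02096·(1480/0.367)·3.923²/(2·9.81) = 66.31 m
Δp = ρg·h_f = 995.5·9.81·66.31 = 647.6 kPa

Δp ≈ 648 kPa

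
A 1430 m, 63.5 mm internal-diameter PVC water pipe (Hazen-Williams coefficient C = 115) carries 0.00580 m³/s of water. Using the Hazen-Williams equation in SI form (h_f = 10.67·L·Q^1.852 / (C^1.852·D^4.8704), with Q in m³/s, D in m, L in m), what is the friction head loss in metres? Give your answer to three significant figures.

h_f ≈ 114 m

h_f = 10.67·1430·0.00580^1.852 / (115^1.852·0.0635^4.8704) = 113.7 m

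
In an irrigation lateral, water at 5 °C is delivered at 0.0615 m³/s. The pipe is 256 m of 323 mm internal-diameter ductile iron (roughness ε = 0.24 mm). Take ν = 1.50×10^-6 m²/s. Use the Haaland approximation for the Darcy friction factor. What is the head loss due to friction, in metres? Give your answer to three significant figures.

V = 4Q/(πD²) = 4·0.0615/(π·0.323²) = 0.7506 m/s
Re = VD/ν = 0.7506·0.323/1.50×10^-6 = 1.62×10^5 → turbulent
ε/D = 0.24/323 = 7.43×10^-4
Haaland: f = 0.02013
h_f = f(L/D)V²/(2g) = 0.02013·(256/0.323)·0.7506²/(2·9.81) = 0.4581 m

h_f ≈ 0.458 m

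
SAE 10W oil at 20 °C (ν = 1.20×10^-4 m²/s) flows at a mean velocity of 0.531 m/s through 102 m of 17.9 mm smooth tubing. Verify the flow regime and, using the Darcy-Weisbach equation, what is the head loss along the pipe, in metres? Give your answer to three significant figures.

h_f ≈ 66.2 m

Re = VD/ν = 0.531·0.01790/1.20×10^-4 = 79.2 → laminar (Re < 2300)
f = 64/Re = 0.8080
h_f = f(L/D)V²/(2g) = 0.8080·(102/0.01790)·0.531²/(2·9.81) = 66.17 m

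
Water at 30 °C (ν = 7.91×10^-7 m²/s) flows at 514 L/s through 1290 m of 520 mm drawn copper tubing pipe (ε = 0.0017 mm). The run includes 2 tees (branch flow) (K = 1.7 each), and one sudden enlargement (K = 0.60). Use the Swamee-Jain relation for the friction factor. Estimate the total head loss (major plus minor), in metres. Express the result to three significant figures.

V = 4Q/(πD²) = 2.420 m/s; V²/2g = 0.2986 m
Re = 1.59×10^6, ε/D = 3.27×10^-6 → f = 0.01086 (Swamee-Jain)
Major: h_f = f(L/D)·V²/2g = 0.01086·2481·0.2986 = 8.044 m
Minor: ΣK = 4.00; h_m = ΣK·V²/2g = 1.194 m
Total H_L = 8.044 + 1.194 = 9.238 m

H_L ≈ 9.24 m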